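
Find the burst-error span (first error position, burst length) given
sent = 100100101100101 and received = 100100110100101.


XOR: 000000011000000

Burst at position 7, length 2


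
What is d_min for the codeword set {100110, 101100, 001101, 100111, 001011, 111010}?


Comparing all pairs, minimum distance: 1
Can detect 0 errors, correct 0 errors

1


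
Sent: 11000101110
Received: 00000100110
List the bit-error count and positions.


XOR: 11000001000

3 error(s) at position(s): 0, 1, 7


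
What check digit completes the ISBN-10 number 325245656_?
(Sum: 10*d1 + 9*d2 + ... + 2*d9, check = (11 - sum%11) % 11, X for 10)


Weighted sum: 202
202 mod 11 = 4

Check digit: 7


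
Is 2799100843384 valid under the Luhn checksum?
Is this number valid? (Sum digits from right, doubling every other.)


Luhn sum = 57
57 mod 10 = 7

Invalid (Luhn sum mod 10 = 7)


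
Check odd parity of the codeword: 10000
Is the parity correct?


Number of 1s: 1

Yes, parity is correct (1 ones)


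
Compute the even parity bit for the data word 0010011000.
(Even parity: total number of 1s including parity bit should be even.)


Number of 1s in data: 3
Parity bit: 1

1


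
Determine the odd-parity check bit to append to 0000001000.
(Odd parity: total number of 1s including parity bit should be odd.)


Number of 1s in data: 1
Parity bit: 0

0


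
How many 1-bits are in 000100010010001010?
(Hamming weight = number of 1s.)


Counting 1s in 000100010010001010

5


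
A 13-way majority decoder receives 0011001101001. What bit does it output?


Ones: 6 out of 13
Threshold: 7

0 (6/13 voted 1)


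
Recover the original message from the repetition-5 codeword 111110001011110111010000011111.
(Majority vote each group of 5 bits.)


Groups: 11111, 00010, 11110, 11101, 00000, 11111
Majority votes: 101101

101101


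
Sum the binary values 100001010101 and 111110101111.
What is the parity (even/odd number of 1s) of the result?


100001010101 = 2133
111110101111 = 4015
Sum = 6148 = 1100000000100
1s count = 3

odd parity (3 ones in 1100000000100)


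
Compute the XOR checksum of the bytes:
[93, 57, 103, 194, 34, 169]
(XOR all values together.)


XOR chain: 93 ^ 57 ^ 103 ^ 194 ^ 34 ^ 169 = 74

74


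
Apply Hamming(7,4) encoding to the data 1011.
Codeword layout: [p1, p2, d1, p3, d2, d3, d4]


Parity bits: p1=0, p2=1, p3=0

0110011


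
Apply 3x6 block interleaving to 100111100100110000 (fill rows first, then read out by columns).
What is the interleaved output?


Matrix:
  100111
  100100
  110000
Read columns: 111001000110100100

111001000110100100


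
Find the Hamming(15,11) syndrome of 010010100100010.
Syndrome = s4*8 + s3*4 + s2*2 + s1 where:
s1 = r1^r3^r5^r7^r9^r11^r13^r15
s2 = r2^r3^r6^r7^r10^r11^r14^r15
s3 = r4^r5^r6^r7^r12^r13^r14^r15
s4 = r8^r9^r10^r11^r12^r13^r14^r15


s1=0, s2=0, s3=1, s4=0

Syndrome = 4 (error at position 4)


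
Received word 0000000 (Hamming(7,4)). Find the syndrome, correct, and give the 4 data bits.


Syndrome = 0: no error detected

Data: 0000 (no errors)


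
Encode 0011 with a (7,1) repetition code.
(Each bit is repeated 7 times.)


Each bit -> 7 copies

0000000000000011111111111111


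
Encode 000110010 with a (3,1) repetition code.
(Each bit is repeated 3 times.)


Each bit -> 3 copies

000000000111111000000111000


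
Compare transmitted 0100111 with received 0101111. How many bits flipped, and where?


XOR: 0001000

1 error(s) at position(s): 3


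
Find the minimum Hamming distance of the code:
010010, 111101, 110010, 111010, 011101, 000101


Comparing all pairs, minimum distance: 1
Can detect 0 errors, correct 0 errors

1


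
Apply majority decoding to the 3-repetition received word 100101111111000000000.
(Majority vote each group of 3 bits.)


Groups: 100, 101, 111, 111, 000, 000, 000
Majority votes: 0111000

0111000


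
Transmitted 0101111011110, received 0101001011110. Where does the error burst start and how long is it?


XOR: 0000110000000

Burst at position 4, length 2


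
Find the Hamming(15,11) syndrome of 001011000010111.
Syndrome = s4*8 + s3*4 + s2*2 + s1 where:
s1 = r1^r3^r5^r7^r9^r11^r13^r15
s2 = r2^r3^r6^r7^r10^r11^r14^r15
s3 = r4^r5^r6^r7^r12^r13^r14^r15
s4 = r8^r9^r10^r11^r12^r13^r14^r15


s1=1, s2=1, s3=1, s4=0

Syndrome = 7 (error at position 7)


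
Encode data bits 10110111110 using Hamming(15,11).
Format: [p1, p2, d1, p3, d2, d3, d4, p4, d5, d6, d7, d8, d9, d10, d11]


Parity bits: p1=0, p2=0, p3=1, p4=1

001101110111110


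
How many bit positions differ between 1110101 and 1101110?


XOR: 0011011
Count of 1s: 4

4


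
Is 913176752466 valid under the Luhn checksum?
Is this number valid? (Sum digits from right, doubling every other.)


Luhn sum = 55
55 mod 10 = 5

Invalid (Luhn sum mod 10 = 5)


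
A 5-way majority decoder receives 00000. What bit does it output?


Ones: 0 out of 5
Threshold: 3

0 (0/5 voted 1)


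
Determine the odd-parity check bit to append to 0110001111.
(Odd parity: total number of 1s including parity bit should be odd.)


Number of 1s in data: 6
Parity bit: 1

1


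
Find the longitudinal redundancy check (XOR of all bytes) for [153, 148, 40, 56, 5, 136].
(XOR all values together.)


XOR chain: 153 ^ 148 ^ 40 ^ 56 ^ 5 ^ 136 = 144

144


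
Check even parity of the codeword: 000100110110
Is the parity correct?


Number of 1s: 5

No, parity error (5 ones)


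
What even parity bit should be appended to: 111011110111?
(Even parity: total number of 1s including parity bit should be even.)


Number of 1s in data: 10
Parity bit: 0

0


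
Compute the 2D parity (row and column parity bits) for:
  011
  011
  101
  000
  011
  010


Row parities: 000001
Column parities: 100

Row P: 000001, Col P: 100, Corner: 1


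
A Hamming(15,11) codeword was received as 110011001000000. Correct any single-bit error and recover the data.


Syndrome = 9: error at position 9

Data: 01100000000 (corrected bit 9)


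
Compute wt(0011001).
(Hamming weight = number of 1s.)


Counting 1s in 0011001

3


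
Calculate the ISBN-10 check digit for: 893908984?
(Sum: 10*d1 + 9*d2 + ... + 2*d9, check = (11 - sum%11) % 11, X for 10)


Weighted sum: 356
356 mod 11 = 4

Check digit: 7


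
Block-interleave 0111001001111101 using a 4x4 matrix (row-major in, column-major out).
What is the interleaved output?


Matrix:
  0111
  0010
  0111
  1101
Read columns: 0001101111101011

0001101111101011


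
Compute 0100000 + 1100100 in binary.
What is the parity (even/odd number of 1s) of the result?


0100000 = 32
1100100 = 100
Sum = 132 = 10000100
1s count = 2

even parity (2 ones in 10000100)


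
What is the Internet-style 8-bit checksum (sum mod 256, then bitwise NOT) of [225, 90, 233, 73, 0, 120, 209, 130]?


Sum = 1080 mod 256 = 56
Complement = 199

199


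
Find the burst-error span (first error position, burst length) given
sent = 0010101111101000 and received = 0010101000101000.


XOR: 0000000111000000

Burst at position 7, length 3


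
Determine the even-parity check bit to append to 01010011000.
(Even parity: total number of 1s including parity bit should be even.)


Number of 1s in data: 4
Parity bit: 0

0


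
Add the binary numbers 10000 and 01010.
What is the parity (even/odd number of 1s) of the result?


10000 = 16
01010 = 10
Sum = 26 = 11010
1s count = 3

odd parity (3 ones in 11010)


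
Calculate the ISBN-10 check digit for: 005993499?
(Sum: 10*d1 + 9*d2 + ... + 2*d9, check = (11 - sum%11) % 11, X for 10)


Weighted sum: 233
233 mod 11 = 2

Check digit: 9


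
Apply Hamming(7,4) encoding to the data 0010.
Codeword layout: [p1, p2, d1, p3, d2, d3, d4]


Parity bits: p1=0, p2=1, p3=1

0101010


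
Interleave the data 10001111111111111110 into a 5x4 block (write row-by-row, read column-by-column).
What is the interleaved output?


Matrix:
  1000
  1111
  1111
  1111
  1110
Read columns: 11111011110111101110

11111011110111101110


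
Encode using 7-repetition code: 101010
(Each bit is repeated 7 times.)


Each bit -> 7 copies

111111100000001111111000000011111110000000


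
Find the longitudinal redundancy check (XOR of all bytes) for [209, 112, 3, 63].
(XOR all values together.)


XOR chain: 209 ^ 112 ^ 3 ^ 63 = 157

157


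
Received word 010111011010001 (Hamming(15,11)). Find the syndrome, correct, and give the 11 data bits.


Syndrome = 0: no error detected

Data: 01101010001 (no errors)


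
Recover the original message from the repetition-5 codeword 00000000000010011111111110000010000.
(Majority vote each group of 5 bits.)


Groups: 00000, 00000, 00100, 11111, 11111, 00000, 10000
Majority votes: 0001100

0001100


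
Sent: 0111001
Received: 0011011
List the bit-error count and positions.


XOR: 0100010

2 error(s) at position(s): 1, 5


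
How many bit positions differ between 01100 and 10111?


XOR: 11011
Count of 1s: 4

4


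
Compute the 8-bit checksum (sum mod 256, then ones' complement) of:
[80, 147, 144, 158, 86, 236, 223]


Sum = 1074 mod 256 = 50
Complement = 205

205


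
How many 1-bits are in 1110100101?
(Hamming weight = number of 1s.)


Counting 1s in 1110100101

6


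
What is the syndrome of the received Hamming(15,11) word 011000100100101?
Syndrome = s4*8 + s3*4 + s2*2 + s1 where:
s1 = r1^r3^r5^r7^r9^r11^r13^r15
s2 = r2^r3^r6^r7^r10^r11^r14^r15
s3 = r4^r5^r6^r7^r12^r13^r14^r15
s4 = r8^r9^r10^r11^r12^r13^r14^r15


s1=0, s2=1, s3=1, s4=1

Syndrome = 14 (error at position 14)


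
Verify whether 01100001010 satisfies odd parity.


Number of 1s: 4

No, parity error (4 ones)


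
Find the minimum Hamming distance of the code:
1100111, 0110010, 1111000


Comparing all pairs, minimum distance: 3
Can detect 2 errors, correct 1 errors

3


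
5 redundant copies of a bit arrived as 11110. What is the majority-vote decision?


Ones: 4 out of 5
Threshold: 3

1 (4/5 voted 1)


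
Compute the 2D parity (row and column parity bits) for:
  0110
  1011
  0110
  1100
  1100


Row parities: 01000
Column parities: 1011

Row P: 01000, Col P: 1011, Corner: 1


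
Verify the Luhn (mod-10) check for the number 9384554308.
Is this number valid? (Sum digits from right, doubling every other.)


Luhn sum = 48
48 mod 10 = 8

Invalid (Luhn sum mod 10 = 8)


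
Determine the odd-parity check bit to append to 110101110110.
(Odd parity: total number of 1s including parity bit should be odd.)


Number of 1s in data: 8
Parity bit: 1

1


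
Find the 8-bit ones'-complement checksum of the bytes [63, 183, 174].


Sum = 420 mod 256 = 164
Complement = 91

91


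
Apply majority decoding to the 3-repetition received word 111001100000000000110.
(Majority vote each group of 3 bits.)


Groups: 111, 001, 100, 000, 000, 000, 110
Majority votes: 1000001

1000001


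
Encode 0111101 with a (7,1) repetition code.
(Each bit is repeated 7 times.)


Each bit -> 7 copies

0000000111111111111111111111111111100000001111111


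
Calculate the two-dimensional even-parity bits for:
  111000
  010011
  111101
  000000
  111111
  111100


Row parities: 111000
Column parities: 010101

Row P: 111000, Col P: 010101, Corner: 1


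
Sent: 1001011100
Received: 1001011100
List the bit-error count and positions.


XOR: 0000000000

0 errors (received matches sent)


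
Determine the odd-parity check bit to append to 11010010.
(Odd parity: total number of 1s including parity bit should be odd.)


Number of 1s in data: 4
Parity bit: 1

1


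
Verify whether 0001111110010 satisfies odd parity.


Number of 1s: 7

Yes, parity is correct (7 ones)


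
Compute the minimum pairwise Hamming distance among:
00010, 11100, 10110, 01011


Comparing all pairs, minimum distance: 2
Can detect 1 errors, correct 0 errors

2


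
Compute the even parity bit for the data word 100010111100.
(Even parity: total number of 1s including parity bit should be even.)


Number of 1s in data: 6
Parity bit: 0

0


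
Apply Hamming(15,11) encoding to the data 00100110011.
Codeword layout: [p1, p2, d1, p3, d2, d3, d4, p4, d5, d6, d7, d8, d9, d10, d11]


Parity bits: p1=0, p2=1, p3=1, p4=0

010101000110011


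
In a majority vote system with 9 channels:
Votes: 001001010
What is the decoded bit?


Ones: 3 out of 9
Threshold: 5

0 (3/9 voted 1)


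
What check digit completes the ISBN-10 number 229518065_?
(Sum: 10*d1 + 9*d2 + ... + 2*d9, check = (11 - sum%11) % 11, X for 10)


Weighted sum: 219
219 mod 11 = 10

Check digit: 1


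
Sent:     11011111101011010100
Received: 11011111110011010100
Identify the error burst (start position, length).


XOR: 00000000011000000000

Burst at position 9, length 2


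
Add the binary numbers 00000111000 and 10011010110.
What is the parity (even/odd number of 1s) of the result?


00000111000 = 56
10011010110 = 1238
Sum = 1294 = 10100001110
1s count = 5

odd parity (5 ones in 10100001110)


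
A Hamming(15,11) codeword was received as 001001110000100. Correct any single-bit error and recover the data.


Syndrome = 7: error at position 7

Data: 10100000100 (corrected bit 7)


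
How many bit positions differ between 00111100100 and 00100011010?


XOR: 00011111110
Count of 1s: 7

7


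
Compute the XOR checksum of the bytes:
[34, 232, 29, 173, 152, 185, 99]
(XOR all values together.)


XOR chain: 34 ^ 232 ^ 29 ^ 173 ^ 152 ^ 185 ^ 99 = 56

56


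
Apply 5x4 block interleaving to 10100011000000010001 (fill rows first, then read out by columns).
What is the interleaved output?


Matrix:
  1010
  0011
  0000
  0001
  0001
Read columns: 10000000001100001011

10000000001100001011


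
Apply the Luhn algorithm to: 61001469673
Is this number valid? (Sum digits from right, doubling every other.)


Luhn sum = 46
46 mod 10 = 6

Invalid (Luhn sum mod 10 = 6)


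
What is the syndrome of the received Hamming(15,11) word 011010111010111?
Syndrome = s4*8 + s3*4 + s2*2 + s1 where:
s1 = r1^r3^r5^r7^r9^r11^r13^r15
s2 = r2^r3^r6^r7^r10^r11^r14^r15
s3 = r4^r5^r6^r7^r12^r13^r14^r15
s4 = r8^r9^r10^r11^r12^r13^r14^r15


s1=1, s2=0, s3=1, s4=0

Syndrome = 5 (error at position 5)


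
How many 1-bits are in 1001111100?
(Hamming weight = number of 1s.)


Counting 1s in 1001111100

6


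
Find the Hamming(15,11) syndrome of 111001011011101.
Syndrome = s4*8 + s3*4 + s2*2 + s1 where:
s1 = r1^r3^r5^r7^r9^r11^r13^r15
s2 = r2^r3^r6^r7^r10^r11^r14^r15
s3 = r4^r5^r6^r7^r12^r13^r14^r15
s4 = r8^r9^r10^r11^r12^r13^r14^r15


s1=0, s2=1, s3=0, s4=0

Syndrome = 2 (error at position 2)


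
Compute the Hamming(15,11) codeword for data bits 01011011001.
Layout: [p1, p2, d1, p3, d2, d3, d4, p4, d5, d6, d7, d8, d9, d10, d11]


Parity bits: p1=1, p2=1, p3=0, p4=0

110010101011001


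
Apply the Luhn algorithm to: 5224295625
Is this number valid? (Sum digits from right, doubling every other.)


Luhn sum = 40
40 mod 10 = 0

Valid (Luhn sum mod 10 = 0)


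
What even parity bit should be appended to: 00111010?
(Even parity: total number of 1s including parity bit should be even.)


Number of 1s in data: 4
Parity bit: 0

0


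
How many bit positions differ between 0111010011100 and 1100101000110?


XOR: 1011111011010
Count of 1s: 9

9


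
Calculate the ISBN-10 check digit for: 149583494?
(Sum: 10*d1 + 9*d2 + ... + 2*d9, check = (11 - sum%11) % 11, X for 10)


Weighted sum: 267
267 mod 11 = 3

Check digit: 8


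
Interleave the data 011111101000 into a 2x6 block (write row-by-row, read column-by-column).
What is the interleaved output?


Matrix:
  011111
  101000
Read columns: 011011101010

011011101010


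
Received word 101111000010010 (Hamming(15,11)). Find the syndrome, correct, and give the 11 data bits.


Syndrome = 0: no error detected

Data: 11100010010 (no errors)


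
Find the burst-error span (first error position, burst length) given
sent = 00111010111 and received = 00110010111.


XOR: 00001000000

Burst at position 4, length 1


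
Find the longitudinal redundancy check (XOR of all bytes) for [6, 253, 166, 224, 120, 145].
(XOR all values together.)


XOR chain: 6 ^ 253 ^ 166 ^ 224 ^ 120 ^ 145 = 84

84


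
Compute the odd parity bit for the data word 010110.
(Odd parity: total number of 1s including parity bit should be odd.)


Number of 1s in data: 3
Parity bit: 0

0


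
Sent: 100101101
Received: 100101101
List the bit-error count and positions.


XOR: 000000000

0 errors (received matches sent)


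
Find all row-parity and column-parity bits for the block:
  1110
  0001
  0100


Row parities: 111
Column parities: 1011

Row P: 111, Col P: 1011, Corner: 1


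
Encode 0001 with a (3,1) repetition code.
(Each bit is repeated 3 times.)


Each bit -> 3 copies

000000000111


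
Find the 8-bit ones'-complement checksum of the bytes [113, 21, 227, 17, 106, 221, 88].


Sum = 793 mod 256 = 25
Complement = 230

230


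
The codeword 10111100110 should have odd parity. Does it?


Number of 1s: 7

Yes, parity is correct (7 ones)


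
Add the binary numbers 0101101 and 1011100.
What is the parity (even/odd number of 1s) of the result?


0101101 = 45
1011100 = 92
Sum = 137 = 10001001
1s count = 3

odd parity (3 ones in 10001001)


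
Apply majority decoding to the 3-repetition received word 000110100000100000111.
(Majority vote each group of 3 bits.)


Groups: 000, 110, 100, 000, 100, 000, 111
Majority votes: 0100001

0100001


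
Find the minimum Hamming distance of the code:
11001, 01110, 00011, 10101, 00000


Comparing all pairs, minimum distance: 2
Can detect 1 errors, correct 0 errors

2


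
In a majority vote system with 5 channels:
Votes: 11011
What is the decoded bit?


Ones: 4 out of 5
Threshold: 3

1 (4/5 voted 1)


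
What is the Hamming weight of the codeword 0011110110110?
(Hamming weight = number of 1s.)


Counting 1s in 0011110110110

8


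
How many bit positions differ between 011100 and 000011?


XOR: 011111
Count of 1s: 5

5


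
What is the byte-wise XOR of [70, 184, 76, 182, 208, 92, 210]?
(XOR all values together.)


XOR chain: 70 ^ 184 ^ 76 ^ 182 ^ 208 ^ 92 ^ 210 = 90

90


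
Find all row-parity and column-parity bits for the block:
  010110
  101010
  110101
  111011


Row parities: 1101
Column parities: 110010

Row P: 1101, Col P: 110010, Corner: 1


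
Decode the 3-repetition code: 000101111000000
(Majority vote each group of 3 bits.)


Groups: 000, 101, 111, 000, 000
Majority votes: 01100

01100


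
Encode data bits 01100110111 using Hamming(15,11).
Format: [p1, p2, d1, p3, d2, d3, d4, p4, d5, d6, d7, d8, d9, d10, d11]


Parity bits: p1=0, p2=1, p3=1, p4=1

010111010110111


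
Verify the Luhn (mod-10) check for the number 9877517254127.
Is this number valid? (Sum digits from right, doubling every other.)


Luhn sum = 71
71 mod 10 = 1

Invalid (Luhn sum mod 10 = 1)


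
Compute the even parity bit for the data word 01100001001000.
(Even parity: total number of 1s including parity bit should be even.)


Number of 1s in data: 4
Parity bit: 0

0


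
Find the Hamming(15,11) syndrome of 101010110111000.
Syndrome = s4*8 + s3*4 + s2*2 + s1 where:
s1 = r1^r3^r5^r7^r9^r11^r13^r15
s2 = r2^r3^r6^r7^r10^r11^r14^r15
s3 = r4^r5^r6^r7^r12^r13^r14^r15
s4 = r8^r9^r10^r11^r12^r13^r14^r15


s1=1, s2=0, s3=1, s4=0

Syndrome = 5 (error at position 5)


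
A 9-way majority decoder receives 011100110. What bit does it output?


Ones: 5 out of 9
Threshold: 5

1 (5/9 voted 1)


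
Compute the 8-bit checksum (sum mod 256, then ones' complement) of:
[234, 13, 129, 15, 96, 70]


Sum = 557 mod 256 = 45
Complement = 210

210


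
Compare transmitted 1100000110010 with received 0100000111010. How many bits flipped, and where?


XOR: 1000000001000

2 error(s) at position(s): 0, 9


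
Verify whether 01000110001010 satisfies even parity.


Number of 1s: 5

No, parity error (5 ones)


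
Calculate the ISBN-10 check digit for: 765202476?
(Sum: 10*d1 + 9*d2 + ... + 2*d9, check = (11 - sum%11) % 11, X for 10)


Weighted sum: 237
237 mod 11 = 6

Check digit: 5


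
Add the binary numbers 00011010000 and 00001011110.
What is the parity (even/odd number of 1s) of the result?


00011010000 = 208
00001011110 = 94
Sum = 302 = 100101110
1s count = 5

odd parity (5 ones in 100101110)


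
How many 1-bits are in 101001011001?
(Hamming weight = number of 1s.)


Counting 1s in 101001011001

6


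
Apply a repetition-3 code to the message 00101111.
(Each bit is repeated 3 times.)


Each bit -> 3 copies

000000111000111111111111


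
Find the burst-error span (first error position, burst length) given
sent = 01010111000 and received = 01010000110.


XOR: 00000111110

Burst at position 5, length 5


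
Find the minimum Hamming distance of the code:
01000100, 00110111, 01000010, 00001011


Comparing all pairs, minimum distance: 2
Can detect 1 errors, correct 0 errors

2


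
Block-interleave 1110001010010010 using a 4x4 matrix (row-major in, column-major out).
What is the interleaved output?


Matrix:
  1110
  0010
  1001
  0010
Read columns: 1010100011010010

1010100011010010


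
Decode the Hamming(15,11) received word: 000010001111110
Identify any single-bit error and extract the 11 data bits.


Syndrome = 2: error at position 2

Data: 01001111110 (corrected bit 2)


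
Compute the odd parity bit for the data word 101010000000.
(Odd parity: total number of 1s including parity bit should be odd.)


Number of 1s in data: 3
Parity bit: 0

0


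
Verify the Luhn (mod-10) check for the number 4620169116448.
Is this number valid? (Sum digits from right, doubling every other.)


Luhn sum = 48
48 mod 10 = 8

Invalid (Luhn sum mod 10 = 8)


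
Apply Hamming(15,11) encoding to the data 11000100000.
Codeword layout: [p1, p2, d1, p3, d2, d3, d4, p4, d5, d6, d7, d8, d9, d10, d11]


Parity bits: p1=0, p2=0, p3=1, p4=1

001110010100000


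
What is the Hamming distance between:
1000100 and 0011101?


XOR: 1011001
Count of 1s: 4

4


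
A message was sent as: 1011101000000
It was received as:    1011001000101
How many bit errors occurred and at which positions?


XOR: 0000100000101

3 error(s) at position(s): 4, 10, 12


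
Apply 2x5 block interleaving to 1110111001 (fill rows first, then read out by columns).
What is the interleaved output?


Matrix:
  11101
  11001
Read columns: 1111100011

1111100011


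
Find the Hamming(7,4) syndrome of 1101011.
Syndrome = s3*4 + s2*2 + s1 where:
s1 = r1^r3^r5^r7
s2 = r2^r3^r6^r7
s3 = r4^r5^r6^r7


s1=0, s2=1, s3=1

Syndrome = 6 (error at position 6)


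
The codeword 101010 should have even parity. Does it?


Number of 1s: 3

No, parity error (3 ones)


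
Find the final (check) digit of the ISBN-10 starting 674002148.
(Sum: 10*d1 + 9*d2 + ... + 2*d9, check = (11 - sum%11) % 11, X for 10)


Weighted sum: 197
197 mod 11 = 10

Check digit: 1


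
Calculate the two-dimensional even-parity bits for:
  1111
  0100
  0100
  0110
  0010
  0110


Row parities: 011010
Column parities: 1101

Row P: 011010, Col P: 1101, Corner: 1


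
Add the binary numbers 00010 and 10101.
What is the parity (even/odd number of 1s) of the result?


00010 = 2
10101 = 21
Sum = 23 = 10111
1s count = 4

even parity (4 ones in 10111)


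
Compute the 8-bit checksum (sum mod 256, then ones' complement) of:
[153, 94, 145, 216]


Sum = 608 mod 256 = 96
Complement = 159

159


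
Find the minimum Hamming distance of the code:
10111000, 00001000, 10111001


Comparing all pairs, minimum distance: 1
Can detect 0 errors, correct 0 errors

1


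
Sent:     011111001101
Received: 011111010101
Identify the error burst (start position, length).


XOR: 000000011000

Burst at position 7, length 2


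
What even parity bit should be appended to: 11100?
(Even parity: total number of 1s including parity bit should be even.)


Number of 1s in data: 3
Parity bit: 1

1


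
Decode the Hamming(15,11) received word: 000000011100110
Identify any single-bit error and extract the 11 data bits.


Syndrome = 8: error at position 8

Data: 00001100110 (corrected bit 8)


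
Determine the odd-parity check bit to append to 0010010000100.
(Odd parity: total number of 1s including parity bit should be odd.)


Number of 1s in data: 3
Parity bit: 0

0


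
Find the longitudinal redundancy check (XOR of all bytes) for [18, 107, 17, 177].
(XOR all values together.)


XOR chain: 18 ^ 107 ^ 17 ^ 177 = 217

217


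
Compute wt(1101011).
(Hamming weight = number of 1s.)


Counting 1s in 1101011

5


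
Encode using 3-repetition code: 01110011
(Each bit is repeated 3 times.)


Each bit -> 3 copies

000111111111000000111111


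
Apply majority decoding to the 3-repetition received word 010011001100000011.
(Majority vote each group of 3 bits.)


Groups: 010, 011, 001, 100, 000, 011
Majority votes: 010001

010001


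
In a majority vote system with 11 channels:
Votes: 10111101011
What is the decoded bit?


Ones: 8 out of 11
Threshold: 6

1 (8/11 voted 1)


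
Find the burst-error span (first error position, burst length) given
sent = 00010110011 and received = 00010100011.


XOR: 00000010000

Burst at position 6, length 1


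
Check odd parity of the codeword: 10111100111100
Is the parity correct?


Number of 1s: 9

Yes, parity is correct (9 ones)


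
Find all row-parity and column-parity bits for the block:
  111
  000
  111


Row parities: 101
Column parities: 000

Row P: 101, Col P: 000, Corner: 0


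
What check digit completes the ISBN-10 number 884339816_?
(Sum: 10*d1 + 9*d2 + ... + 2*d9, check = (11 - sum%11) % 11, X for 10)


Weighted sum: 315
315 mod 11 = 7

Check digit: 4


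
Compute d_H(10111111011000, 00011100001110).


XOR: 10100011010110
Count of 1s: 7

7


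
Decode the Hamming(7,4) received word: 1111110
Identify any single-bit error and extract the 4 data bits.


Syndrome = 7: error at position 7

Data: 1111 (corrected bit 7)


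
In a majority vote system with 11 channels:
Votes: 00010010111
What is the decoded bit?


Ones: 5 out of 11
Threshold: 6

0 (5/11 voted 1)


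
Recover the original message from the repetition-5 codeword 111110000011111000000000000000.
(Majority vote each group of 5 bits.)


Groups: 11111, 00000, 11111, 00000, 00000, 00000
Majority votes: 101000

101000


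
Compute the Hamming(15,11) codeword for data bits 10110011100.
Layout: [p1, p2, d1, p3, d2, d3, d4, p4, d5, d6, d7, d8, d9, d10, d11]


Parity bits: p1=0, p2=0, p3=0, p4=1

001001110011100


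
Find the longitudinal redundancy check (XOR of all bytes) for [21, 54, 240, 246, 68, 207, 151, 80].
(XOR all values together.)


XOR chain: 21 ^ 54 ^ 240 ^ 246 ^ 68 ^ 207 ^ 151 ^ 80 = 105

105


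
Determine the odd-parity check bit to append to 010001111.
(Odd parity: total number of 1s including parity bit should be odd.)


Number of 1s in data: 5
Parity bit: 0

0


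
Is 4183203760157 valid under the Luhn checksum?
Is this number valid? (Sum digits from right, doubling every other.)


Luhn sum = 45
45 mod 10 = 5

Invalid (Luhn sum mod 10 = 5)


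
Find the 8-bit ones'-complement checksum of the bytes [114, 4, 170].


Sum = 288 mod 256 = 32
Complement = 223

223


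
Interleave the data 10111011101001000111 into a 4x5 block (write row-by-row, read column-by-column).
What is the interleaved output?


Matrix:
  10111
  01110
  10010
  00111
Read columns: 10100100110111111001

10100100110111111001


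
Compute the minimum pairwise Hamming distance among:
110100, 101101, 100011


Comparing all pairs, minimum distance: 3
Can detect 2 errors, correct 1 errors

3


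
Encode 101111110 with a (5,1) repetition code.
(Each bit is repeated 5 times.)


Each bit -> 5 copies

111110000011111111111111111111111111111100000


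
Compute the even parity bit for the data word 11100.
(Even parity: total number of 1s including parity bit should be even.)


Number of 1s in data: 3
Parity bit: 1

1


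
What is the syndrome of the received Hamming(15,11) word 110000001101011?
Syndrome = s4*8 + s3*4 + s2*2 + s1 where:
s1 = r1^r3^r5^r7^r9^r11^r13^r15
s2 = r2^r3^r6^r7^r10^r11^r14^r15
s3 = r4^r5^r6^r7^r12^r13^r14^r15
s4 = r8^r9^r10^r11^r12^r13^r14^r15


s1=1, s2=0, s3=1, s4=1

Syndrome = 13 (error at position 13)


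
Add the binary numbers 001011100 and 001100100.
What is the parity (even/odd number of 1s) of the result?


001011100 = 92
001100100 = 100
Sum = 192 = 11000000
1s count = 2

even parity (2 ones in 11000000)


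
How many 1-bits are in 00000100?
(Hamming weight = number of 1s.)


Counting 1s in 00000100

1


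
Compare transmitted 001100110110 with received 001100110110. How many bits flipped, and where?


XOR: 000000000000

0 errors (received matches sent)


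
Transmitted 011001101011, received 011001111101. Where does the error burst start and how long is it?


XOR: 000000010110

Burst at position 7, length 4


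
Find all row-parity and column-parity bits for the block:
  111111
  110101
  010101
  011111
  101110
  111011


Row parities: 001101
Column parities: 010101

Row P: 001101, Col P: 010101, Corner: 1


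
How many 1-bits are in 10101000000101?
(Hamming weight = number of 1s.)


Counting 1s in 10101000000101

5


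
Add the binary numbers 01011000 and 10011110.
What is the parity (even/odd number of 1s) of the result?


01011000 = 88
10011110 = 158
Sum = 246 = 11110110
1s count = 6

even parity (6 ones in 11110110)


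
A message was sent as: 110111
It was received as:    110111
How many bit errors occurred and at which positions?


XOR: 000000

0 errors (received matches sent)


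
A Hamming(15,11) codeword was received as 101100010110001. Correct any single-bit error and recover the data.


Syndrome = 0: no error detected

Data: 10000110001 (no errors)


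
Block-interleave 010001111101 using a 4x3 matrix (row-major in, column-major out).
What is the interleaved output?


Matrix:
  010
  001
  111
  101
Read columns: 001110100111

001110100111


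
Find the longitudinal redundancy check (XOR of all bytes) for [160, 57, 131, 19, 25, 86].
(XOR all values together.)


XOR chain: 160 ^ 57 ^ 131 ^ 19 ^ 25 ^ 86 = 70

70


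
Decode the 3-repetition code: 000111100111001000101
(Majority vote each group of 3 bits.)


Groups: 000, 111, 100, 111, 001, 000, 101
Majority votes: 0101001

0101001


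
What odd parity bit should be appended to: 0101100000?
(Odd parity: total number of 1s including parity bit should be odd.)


Number of 1s in data: 3
Parity bit: 0

0


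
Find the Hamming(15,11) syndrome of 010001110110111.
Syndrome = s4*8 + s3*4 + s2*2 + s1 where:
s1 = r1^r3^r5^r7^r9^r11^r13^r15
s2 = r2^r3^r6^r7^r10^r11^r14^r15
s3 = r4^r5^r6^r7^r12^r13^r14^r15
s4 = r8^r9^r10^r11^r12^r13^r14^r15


s1=0, s2=1, s3=1, s4=0

Syndrome = 6 (error at position 6)


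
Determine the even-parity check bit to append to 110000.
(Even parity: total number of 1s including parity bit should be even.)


Number of 1s in data: 2
Parity bit: 0

0


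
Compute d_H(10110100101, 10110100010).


XOR: 00000000111
Count of 1s: 3

3


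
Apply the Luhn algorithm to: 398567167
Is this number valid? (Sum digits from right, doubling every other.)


Luhn sum = 43
43 mod 10 = 3

Invalid (Luhn sum mod 10 = 3)


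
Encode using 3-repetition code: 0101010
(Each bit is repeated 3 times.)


Each bit -> 3 copies

000111000111000111000


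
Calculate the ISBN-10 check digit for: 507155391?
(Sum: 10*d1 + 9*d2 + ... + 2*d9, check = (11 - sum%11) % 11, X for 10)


Weighted sum: 209
209 mod 11 = 0

Check digit: 0


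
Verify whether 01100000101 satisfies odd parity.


Number of 1s: 4

No, parity error (4 ones)


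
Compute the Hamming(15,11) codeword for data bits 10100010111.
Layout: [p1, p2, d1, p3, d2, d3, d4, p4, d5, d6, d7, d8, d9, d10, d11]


Parity bits: p1=0, p2=1, p3=0, p4=0

011001000010111


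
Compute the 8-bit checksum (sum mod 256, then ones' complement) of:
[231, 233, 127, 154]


Sum = 745 mod 256 = 233
Complement = 22

22


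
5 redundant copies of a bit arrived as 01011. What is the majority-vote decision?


Ones: 3 out of 5
Threshold: 3

1 (3/5 voted 1)


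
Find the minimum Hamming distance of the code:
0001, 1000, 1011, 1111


Comparing all pairs, minimum distance: 1
Can detect 0 errors, correct 0 errors

1


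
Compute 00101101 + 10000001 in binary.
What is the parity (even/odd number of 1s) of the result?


00101101 = 45
10000001 = 129
Sum = 174 = 10101110
1s count = 5

odd parity (5 ones in 10101110)


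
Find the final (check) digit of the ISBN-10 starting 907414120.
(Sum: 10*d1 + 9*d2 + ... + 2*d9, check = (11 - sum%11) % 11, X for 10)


Weighted sum: 210
210 mod 11 = 1

Check digit: X


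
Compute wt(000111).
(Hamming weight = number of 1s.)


Counting 1s in 000111

3


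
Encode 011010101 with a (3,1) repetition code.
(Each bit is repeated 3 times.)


Each bit -> 3 copies

000111111000111000111000111


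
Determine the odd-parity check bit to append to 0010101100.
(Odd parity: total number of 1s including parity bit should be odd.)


Number of 1s in data: 4
Parity bit: 1

1


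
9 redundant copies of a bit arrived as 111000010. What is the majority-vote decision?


Ones: 4 out of 9
Threshold: 5

0 (4/9 voted 1)


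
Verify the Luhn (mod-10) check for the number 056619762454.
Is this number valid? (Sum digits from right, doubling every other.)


Luhn sum = 49
49 mod 10 = 9

Invalid (Luhn sum mod 10 = 9)


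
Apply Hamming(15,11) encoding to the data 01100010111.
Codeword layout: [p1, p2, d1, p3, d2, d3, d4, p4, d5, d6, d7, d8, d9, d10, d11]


Parity bits: p1=0, p2=0, p3=1, p4=0

000111000010111


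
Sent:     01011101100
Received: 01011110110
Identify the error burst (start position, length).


XOR: 00000011010

Burst at position 6, length 4


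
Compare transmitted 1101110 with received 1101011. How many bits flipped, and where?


XOR: 0000101

2 error(s) at position(s): 4, 6


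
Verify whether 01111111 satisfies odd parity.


Number of 1s: 7

Yes, parity is correct (7 ones)


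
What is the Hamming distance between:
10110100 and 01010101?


XOR: 11100001
Count of 1s: 4

4


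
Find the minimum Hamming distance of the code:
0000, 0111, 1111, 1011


Comparing all pairs, minimum distance: 1
Can detect 0 errors, correct 0 errors

1


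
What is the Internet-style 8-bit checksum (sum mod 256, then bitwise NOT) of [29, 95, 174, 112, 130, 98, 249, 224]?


Sum = 1111 mod 256 = 87
Complement = 168

168


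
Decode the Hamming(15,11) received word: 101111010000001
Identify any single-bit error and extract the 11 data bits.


Syndrome = 2: error at position 2

Data: 11100000001 (corrected bit 2)


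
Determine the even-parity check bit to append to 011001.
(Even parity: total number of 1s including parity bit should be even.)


Number of 1s in data: 3
Parity bit: 1

1


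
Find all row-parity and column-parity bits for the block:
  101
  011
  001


Row parities: 001
Column parities: 111

Row P: 001, Col P: 111, Corner: 1


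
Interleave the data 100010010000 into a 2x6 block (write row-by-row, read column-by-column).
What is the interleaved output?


Matrix:
  100010
  010000
Read columns: 100100001000

100100001000


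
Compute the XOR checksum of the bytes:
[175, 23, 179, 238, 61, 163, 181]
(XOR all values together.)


XOR chain: 175 ^ 23 ^ 179 ^ 238 ^ 61 ^ 163 ^ 181 = 206

206


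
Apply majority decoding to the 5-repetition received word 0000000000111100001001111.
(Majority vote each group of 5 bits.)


Groups: 00000, 00000, 11110, 00010, 01111
Majority votes: 00101

00101


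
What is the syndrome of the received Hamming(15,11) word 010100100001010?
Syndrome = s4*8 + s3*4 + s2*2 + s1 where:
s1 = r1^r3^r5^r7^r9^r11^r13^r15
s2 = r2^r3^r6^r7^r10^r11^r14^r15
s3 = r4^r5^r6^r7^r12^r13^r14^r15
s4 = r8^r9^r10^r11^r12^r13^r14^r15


s1=1, s2=1, s3=0, s4=0

Syndrome = 3 (error at position 3)


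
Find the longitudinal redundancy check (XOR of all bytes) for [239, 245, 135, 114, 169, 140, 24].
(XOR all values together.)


XOR chain: 239 ^ 245 ^ 135 ^ 114 ^ 169 ^ 140 ^ 24 = 210

210


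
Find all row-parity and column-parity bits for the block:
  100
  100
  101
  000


Row parities: 1100
Column parities: 101

Row P: 1100, Col P: 101, Corner: 0


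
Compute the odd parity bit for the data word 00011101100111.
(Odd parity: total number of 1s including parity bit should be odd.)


Number of 1s in data: 8
Parity bit: 1

1


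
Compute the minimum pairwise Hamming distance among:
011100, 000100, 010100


Comparing all pairs, minimum distance: 1
Can detect 0 errors, correct 0 errors

1


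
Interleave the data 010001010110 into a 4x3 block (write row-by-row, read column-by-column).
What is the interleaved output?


Matrix:
  010
  001
  010
  110
Read columns: 000110110100

000110110100


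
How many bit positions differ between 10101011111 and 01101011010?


XOR: 11000000101
Count of 1s: 4

4


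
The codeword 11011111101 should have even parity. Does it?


Number of 1s: 9

No, parity error (9 ones)


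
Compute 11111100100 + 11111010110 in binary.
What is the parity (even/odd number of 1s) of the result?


11111100100 = 2020
11111010110 = 2006
Sum = 4026 = 111110111010
1s count = 9

odd parity (9 ones in 111110111010)


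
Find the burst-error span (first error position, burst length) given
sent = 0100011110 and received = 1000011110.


XOR: 1100000000

Burst at position 0, length 2


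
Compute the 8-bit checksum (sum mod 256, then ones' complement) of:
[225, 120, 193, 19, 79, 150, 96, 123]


Sum = 1005 mod 256 = 237
Complement = 18

18


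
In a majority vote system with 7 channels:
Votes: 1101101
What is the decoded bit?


Ones: 5 out of 7
Threshold: 4

1 (5/7 voted 1)


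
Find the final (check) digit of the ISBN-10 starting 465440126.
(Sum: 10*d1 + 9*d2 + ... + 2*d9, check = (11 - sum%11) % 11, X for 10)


Weighted sum: 208
208 mod 11 = 10

Check digit: 1


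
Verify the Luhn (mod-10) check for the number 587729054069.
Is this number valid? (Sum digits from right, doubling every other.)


Luhn sum = 59
59 mod 10 = 9

Invalid (Luhn sum mod 10 = 9)


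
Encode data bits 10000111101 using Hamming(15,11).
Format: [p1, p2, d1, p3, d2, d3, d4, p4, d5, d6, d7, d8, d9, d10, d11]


Parity bits: p1=0, p2=0, p3=1, p4=1

001100010111101


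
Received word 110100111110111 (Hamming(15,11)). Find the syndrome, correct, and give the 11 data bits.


Syndrome = 12: error at position 12

Data: 00011111111 (corrected bit 12)


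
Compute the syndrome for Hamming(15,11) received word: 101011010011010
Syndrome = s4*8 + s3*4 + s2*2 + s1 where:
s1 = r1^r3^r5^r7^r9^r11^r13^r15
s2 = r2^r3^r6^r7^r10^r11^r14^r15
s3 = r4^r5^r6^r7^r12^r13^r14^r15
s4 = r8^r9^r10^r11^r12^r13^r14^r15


s1=0, s2=0, s3=0, s4=0

Syndrome = 0 (no error)


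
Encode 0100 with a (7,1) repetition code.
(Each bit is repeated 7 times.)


Each bit -> 7 copies

0000000111111100000000000000
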